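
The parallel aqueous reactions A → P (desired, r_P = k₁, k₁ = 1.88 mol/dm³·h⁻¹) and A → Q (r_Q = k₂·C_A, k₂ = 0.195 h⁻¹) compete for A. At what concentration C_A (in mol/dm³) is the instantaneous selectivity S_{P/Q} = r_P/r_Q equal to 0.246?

S_{P/Q} = (k₁/k₂)·C_A⁻¹ ⇒ C_A = (S·k₂/k₁)^(-1).
= (0.246×0.195/1.88)^(-1) = (0.02552)^(-1) = 39.2 mol/dm³.

39.2 mol/dm³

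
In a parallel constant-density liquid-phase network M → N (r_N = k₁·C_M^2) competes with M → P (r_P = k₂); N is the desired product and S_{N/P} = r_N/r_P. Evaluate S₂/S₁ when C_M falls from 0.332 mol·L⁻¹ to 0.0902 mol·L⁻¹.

S_{N/P} = (k₁/k₂)·C_M^2, so S₂/S₁ = (C_{M,2}/C_{M,1})^2.
= (0.0902/0.332)^2 = (0.2717)^2 = 0.0738.

0.0738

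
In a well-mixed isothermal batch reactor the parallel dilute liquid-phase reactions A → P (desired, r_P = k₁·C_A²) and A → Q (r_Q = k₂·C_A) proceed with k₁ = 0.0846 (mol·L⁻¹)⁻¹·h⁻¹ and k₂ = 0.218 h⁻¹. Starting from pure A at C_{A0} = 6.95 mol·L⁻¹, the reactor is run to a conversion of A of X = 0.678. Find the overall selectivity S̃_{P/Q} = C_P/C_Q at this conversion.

1.68

C_A = C_{A0}(1−X) = 2.238 mol·L⁻¹.
Along a PFR/batch, dC_Q/dC_A = −r_Q/(r_P+r_Q) = −k₂/(k₂+k₁·C_A).
Integrating from C_{A0} to C_A: C_Q = (0.218/0.0846)·ln[(0.218+0.0846·6.95)/(0.218+0.0846·2.24)] = 2.577·ln(0.8060/0.4073) = 1.759 mol·L⁻¹.
Then C_P = (C_{A0}−C_A) − C_Q = 4.712 − 1.759 = 2.954 mol·L⁻¹.
S̃_{P/Q} = C_P/C_Q = 2.954/1.759 = 1.68.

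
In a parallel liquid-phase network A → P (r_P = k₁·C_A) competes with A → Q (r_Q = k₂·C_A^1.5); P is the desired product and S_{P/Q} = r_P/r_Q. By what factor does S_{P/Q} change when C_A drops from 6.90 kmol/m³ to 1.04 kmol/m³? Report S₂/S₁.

2.58

S_{P/Q} = (k₁/k₂)·C_A^-0.5, so S₂/S₁ = (C_{A,2}/C_{A,1})^-0.5.
= (1.04/6.90)^(-0.5) = (0.1507)^(-0.5) = 2.58.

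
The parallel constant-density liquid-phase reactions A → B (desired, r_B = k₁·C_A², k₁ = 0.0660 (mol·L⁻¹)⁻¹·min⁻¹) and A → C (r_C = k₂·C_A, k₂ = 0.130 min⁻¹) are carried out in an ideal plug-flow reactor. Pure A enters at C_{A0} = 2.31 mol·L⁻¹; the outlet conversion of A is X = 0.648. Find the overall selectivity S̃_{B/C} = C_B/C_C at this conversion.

C_A = C_{A0}(1−X) = 0.8131 mol·L⁻¹.
Along a PFR/batch, dC_C/dC_A = −r_C/(r_B+r_C) = −k₂/(k₂+k₁·C_A).
Integrating from C_{A0} to C_A: C_C = (0.130/0.0660)·ln[(0.130+0.0660·2.31)/(0.130+0.0660·0.813)] = 1.970·ln(0.2825/0.1837) = 0.8478 mol·L⁻¹.
Then C_B = (C_{A0}−C_A) − C_C = 1.497 − 0.8478 = 0.6491 mol·L⁻¹.
S̃_{B/C} = C_B/C_C = 0.6491/0.8478 = 0.766.

0.766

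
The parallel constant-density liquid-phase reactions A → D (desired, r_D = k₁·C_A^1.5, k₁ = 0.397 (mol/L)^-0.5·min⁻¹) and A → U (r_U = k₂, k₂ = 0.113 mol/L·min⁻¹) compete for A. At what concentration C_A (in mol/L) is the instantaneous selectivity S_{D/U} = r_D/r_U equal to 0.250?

S_{D/U} = (k₁/k₂)·C_A^1.5 ⇒ C_A = (S·k₂/k₁)^(1/1.5).
= (0.250×0.113/0.397)^(0.6667) = (0.07116)^(0.6667) = 0.172 mol/L.

0.172 mol/L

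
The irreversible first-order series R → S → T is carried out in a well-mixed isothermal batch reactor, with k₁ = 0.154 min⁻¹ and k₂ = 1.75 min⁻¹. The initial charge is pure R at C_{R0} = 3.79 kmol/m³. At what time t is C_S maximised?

For first-order series the maximum of C_S occurs at t_opt = ln(k₂/k₁)/(k₂−k₁).
= ln(1.75/0.154)/(1.75−0.154) = ln(11.36)/1.596 = 2.430/1.596 = 1.52 min.

1.52 min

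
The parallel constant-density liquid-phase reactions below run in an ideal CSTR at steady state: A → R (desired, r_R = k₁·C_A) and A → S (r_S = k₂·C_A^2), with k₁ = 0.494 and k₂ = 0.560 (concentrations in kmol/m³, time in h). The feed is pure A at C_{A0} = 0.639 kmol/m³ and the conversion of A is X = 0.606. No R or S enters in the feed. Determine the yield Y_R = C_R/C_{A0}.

0.471

Exit C_A = C_{A0}(1−X) = 0.639×0.394 = 0.2518 kmol/m³.
In a CSTR the entire volume is at exit conditions, so r_R = 0.494×0.2518 = 0.1244 and r_S = 0.560×0.2518^2 = 0.03550.
Fraction of consumed A going to R: r_R/(r_R+r_S) = 0.7780.
C_R = 0.7780·C_{A0}·X = 0.7780×0.639×0.606 = 0.301 kmol/m³; Y_R = C_R/C_{A0} = 0.471.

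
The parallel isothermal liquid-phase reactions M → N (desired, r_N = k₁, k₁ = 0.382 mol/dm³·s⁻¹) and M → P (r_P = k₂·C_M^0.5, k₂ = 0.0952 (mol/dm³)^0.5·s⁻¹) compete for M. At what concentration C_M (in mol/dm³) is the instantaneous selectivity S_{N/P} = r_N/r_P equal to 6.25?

S_{N/P} = (k₁/k₂)·C_M^-0.5 ⇒ C_M = (S·k₂/k₁)^(-2).
= (6.25×0.0952/0.382)^(-2) = (1.558)^(-2) = 0.412 mol/dm³.

0.412 mol/dm³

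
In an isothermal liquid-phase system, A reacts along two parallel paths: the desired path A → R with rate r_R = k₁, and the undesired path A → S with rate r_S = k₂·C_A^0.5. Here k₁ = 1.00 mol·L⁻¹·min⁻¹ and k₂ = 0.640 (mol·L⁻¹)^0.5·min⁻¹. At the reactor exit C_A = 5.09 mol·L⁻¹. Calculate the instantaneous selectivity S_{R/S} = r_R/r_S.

0.693

S_{R/S} = r_R/r_S = (k₁)/(k₂·C_A^0.5) = (k₁/k₂)·C_A^-0.5.
= (1.00) / (0.640×5.090^0.5) = 1.000/1.444 = 0.693.
The undesired path is higher order in A, so low C_A (CSTR or dilute feed) favours R.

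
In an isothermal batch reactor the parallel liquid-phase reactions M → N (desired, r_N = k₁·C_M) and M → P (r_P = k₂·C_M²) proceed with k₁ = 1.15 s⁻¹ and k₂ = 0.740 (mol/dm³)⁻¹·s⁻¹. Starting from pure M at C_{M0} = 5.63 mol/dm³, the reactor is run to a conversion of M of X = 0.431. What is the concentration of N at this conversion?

0.640 mol/dm³

C_M = C_{M0}(1−X) = 3.203 mol/dm³.
Along a PFR/batch, dC_N/dC_M = −r_N/(r_N+r_P) = −k₁/(k₁+k₂·C_M).
Integrating from C_{M0} to C_M: C_N = (1.15/0.740)·ln[(1.15+0.740·5.63)/(1.15+0.740·3.20)] = 1.554·ln(5.316/3.521) = 0.6405 mol/dm³.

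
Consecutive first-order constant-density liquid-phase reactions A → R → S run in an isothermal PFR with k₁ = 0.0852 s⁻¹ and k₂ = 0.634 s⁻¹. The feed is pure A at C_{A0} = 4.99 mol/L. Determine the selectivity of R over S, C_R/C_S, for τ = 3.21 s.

For first-order series with pure A initially, C_R(τ) = k₁C_{A0}/(k₂−k₁)·(e^(−k₁τ) − e^(−k₂τ)).
e^(−k₁τ) = e^(−0.0852×3.21) = e^(−0.2735) = 0.7607; e^(−k₂τ) = e^(−2.035) = 0.1307.
C_R = 0.0852×4.99/(0.634−0.0852) × (0.7607−0.1307) = 0.7747×0.6301 = 0.4881 mol/L.
C_A = C_{A0}e^(−k₁τ) = 3.796 mol/L, so C_S = C_{A0}−C_A−C_R = 0.7059 mol/L; C_R/C_S = 0.691.

0.691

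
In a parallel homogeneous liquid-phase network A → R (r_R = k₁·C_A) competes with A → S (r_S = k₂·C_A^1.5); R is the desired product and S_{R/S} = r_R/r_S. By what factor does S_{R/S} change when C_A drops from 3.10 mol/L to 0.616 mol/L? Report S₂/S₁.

2.24

S_{R/S} = (k₁/k₂)·C_A^-0.5, so S₂/S₁ = (C_{A,2}/C_{A,1})^-0.5.
= (0.616/3.10)^(-0.5) = (0.1987)^(-0.5) = 2.24.
Selectivity toward R rises as C_A falls — low-concentration operation is favoured.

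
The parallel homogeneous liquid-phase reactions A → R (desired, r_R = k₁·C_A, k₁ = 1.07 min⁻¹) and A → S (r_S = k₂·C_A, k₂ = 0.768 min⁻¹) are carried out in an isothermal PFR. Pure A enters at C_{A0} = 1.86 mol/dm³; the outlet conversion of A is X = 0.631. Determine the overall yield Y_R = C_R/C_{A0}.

0.367

C_A = C_{A0}(1−X) = 0.6863 mol/dm³.
Both paths are first order in A, so the instantaneous fraction to R is constant: dC_R/d(−C_A) = k₁/(k₁+k₂) = 0.5822.
C_R = 0.5822·(C_{A0}−C_A) = 0.5822×1.174 = 0.683 mol/dm³.
Y_R = C_R/C_{A0} = 0.6833/1.86 = 0.367.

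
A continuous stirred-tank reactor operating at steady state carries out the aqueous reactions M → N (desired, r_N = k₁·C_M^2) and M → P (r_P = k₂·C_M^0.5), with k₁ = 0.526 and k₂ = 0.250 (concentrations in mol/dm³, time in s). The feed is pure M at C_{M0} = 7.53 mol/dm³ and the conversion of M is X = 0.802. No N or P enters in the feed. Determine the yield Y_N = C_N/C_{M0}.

0.636

Exit C_M = C_{M0}(1−X) = 7.53×0.198 = 1.491 mol/dm³.
A CSTR operates uniformly at the exit composition, giving r_N = 1.169 and r_P = 0.3053 (each k·C_M^n at C_M = 1.491).
Fraction of consumed M going to N: r_N/(r_N+r_P) = 0.7930.
C_N = 0.7930·C_{M0}·X = 0.7930×7.53×0.802 = 4.79 mol/dm³; Y_N = C_N/C_{M0} = 0.636.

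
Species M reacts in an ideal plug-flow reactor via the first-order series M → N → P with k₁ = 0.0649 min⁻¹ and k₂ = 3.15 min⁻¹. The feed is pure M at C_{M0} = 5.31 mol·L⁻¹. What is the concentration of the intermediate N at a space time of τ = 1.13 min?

Solving the coupled first-order balances gives C_N(τ) = [k₁/(k₂−k₁)]·C_{M0}·(e^(−k₁τ) − e^(−k₂τ)).
e^(−k₁τ) = e^(−0.0649×1.13) = e^(−0.07334) = 0.9293; e^(−k₂τ) = e^(−3.559) = 0.02845.
C_N = 0.0649×5.31/(3.15−0.0649) × (0.9293−0.02845) = 0.1117×0.9008 = 0.1006 mol·L⁻¹.

0.101 mol·L⁻¹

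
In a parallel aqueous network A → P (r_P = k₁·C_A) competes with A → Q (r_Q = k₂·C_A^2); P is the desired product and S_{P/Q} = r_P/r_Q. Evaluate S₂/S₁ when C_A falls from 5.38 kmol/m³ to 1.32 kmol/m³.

4.08

S_{P/Q} = (k₁/k₂)·C_A⁻¹, so S₂/S₁ = (C_{A,2}/C_{A,1})⁻¹.
= 5.38/1.32 = 4.08.
Selectivity toward P rises as C_A falls — low-concentration operation is favoured.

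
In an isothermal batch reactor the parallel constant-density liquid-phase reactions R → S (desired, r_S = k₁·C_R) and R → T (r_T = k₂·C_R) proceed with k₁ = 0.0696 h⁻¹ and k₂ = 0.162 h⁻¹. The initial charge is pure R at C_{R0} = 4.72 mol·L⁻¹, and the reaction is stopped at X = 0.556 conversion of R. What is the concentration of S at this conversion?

C_R = C_{R0}(1−X) = 2.096 mol·L⁻¹.
Both paths are first order in R, so the instantaneous fraction to S is constant: dC_S/d(−C_R) = k₁/(k₁+k₂) = 0.3005.
C_S = 0.3005·(C_{R0}−C_R) = 0.3005×2.624 = 0.789 mol·L⁻¹.

0.789 mol·L⁻¹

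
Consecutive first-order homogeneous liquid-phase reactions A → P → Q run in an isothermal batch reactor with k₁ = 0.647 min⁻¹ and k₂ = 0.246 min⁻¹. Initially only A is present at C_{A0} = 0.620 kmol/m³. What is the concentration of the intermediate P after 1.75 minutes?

For first-order series with pure A initially, C_P(t) = k₁C_{A0}/(k₂−k₁)·(e^(−k₁t) − e^(−k₂t)).
e^(−k₁t) = e^(−0.647×1.75) = e^(−1.132) = 0.3223; e^(−k₂t) = e^(−0.4305) = 0.6502.
C_P = 0.647×0.620/(0.246−0.647) × (0.3223−0.6502) = (-1.000)×(-0.3279) = 0.3280 kmol/m³.

0.328 kmol/m³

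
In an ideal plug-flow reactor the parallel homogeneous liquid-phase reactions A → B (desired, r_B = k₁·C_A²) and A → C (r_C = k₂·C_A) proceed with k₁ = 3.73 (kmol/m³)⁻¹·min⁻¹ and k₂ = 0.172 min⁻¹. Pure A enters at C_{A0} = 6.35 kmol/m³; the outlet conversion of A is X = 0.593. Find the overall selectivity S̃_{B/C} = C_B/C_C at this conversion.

C_A = C_{A0}(1−X) = 2.584 kmol/m³.
Along a PFR/batch, dC_C/dC_A = −r_C/(r_B+r_C) = −k₂/(k₂+k₁·C_A).
Integrating from C_{A0} to C_A: C_C = (0.172/3.73)·ln[(0.172+3.73·6.35)/(0.172+3.73·2.58)] = 0.04611·ln(23.86/9.812) = 0.04097 kmol/m³.
Then C_B = (C_{A0}−C_A) − C_C = 3.766 − 0.04097 = 3.725 kmol/m³.
S̃_{B/C} = C_B/C_C = 3.725/0.04097 = 90.9.

90.9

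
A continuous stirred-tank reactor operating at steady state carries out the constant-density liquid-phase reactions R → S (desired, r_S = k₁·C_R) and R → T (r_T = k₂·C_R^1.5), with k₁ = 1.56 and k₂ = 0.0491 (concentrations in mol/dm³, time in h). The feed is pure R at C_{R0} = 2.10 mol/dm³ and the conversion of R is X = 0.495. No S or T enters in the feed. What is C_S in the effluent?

Exit C_R = C_{R0}(1−X) = 2.10×0.505 = 1.060 mol/dm³.
Rates in a CSTR are evaluated at the outlet concentration: r_S = 1.56×1.060 = 1.654, r_T = 0.0491×1.060^1.5 = 0.05362.
Fraction of consumed R going to S: r_S/(r_S+r_T) = 0.9686.
C_S = 0.9686·C_{R0}·X = 0.9686×2.10×0.495 = 1.01 mol/dm³.

1.01 mol/dm³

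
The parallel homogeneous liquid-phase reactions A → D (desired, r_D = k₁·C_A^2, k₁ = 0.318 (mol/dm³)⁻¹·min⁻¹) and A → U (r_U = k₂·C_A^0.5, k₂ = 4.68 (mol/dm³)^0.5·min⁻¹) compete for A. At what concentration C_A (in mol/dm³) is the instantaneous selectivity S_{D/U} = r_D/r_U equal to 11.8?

31.1 mol/dm³

S_{D/U} = (k₁/k₂)·C_A^1.5 ⇒ C_A = (S·k₂/k₁)^(1/1.5).
= (11.8×4.68/0.318)^(0.6667) = (173.7)^(0.6667) = 31.1 mol/dm³.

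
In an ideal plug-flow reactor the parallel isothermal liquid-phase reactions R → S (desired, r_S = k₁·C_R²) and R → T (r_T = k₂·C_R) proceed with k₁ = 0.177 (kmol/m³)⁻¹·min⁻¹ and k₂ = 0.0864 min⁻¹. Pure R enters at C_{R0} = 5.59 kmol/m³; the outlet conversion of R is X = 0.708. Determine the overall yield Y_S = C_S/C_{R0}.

0.616

C_R = C_{R0}(1−X) = 1.632 kmol/m³.
Along a PFR/batch, dC_T/dC_R = −r_T/(r_S+r_T) = −k₂/(k₂+k₁·C_R).
Integrating from C_{R0} to C_R: C_T = (0.0864/0.177)·ln[(0.0864+0.177·5.59)/(0.0864+0.177·1.63)] = 0.4881·ln(1.076/0.3753) = 0.5140 kmol/m³.
Then C_S = (C_{R0}−C_R) − C_T = 3.958 − 0.5140 = 3.444 kmol/m³.
Y_S = C_S/C_{R0} = 3.444/5.59 = 0.616.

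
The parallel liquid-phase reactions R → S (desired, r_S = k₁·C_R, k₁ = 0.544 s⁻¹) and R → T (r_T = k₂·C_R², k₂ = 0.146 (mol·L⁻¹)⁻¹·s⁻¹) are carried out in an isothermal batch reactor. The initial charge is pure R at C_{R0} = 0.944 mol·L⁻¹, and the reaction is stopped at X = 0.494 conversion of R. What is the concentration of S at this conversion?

0.392 mol·L⁻¹

C_R = C_{R0}(1−X) = 0.4777 mol·L⁻¹.
Along a PFR/batch, dC_S/dC_R = −r_S/(r_S+r_T) = −k₁/(k₁+k₂·C_R).
Integrating from C_{R0} to C_R: C_S = (0.544/0.146)·ln[(0.544+0.146·0.944)/(0.544+0.146·0.478)] = 3.726·ln(0.6818/0.6137) = 0.3920 mol·L⁻¹.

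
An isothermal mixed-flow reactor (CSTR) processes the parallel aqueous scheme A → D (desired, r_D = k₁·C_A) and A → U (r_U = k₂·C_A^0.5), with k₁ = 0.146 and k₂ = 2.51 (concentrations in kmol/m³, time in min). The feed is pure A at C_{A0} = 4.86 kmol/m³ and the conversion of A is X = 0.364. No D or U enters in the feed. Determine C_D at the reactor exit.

Exit C_A = C_{A0}(1−X) = 4.86×0.636 = 3.091 kmol/m³.
In a CSTR the entire volume is at exit conditions, so r_D = 0.146×3.091 = 0.4513 and r_U = 2.51×3.091^0.5 = 4.413.
Fraction of consumed A going to D: r_D/(r_D+r_U) = 0.09278.
C_D = 0.09278·C_{A0}·X = 0.09278×4.86×0.364 = 0.164 kmol/m³.

0.164 kmol/m³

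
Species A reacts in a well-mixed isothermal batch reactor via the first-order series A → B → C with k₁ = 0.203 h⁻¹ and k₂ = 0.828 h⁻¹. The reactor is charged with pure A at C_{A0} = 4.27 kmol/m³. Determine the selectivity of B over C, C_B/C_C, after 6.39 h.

0.136

For first-order series with pure A initially, C_B(t) = k₁C_{A0}/(k₂−k₁)·(e^(−k₁t) − e^(−k₂t)).
e^(−k₁t) = e^(−0.203×6.39) = e^(−1.297) = 0.2733; e^(−k₂t) = e^(−5.291) = 0.005037.
C_B = 0.203×4.27/(0.828−0.203) × (0.2733−0.005037) = 1.387×0.2683 = 0.3721 kmol/m³.
C_A = C_{A0}e^(−k₁t) = 1.167 kmol/m³, so C_C = C_{A0}−C_A−C_B = 2.731 kmol/m³; C_B/C_C = 0.136.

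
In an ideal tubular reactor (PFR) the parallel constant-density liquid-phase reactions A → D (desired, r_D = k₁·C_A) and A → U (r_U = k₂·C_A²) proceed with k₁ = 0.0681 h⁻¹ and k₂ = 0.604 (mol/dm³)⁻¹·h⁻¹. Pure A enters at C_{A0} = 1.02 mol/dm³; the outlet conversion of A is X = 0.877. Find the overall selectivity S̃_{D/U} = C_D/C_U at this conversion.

0.245

C_A = C_{A0}(1−X) = 0.1255 mol/dm³.
Along a PFR/batch, dC_D/dC_A = −r_D/(r_D+r_U) = −k₁/(k₁+k₂·C_A).
Integrating from C_{A0} to C_A: C_D = (0.0681/0.604)·ln[(0.0681+0.604·1.02)/(0.0681+0.604·0.125)] = 0.1127·ln(0.6842/0.1439) = 0.1758 mol/dm³.
C_U = (C_{A0}−C_A)−C_D = 0.7187 mol/dm³; S̃_{D/U} = 0.1758/0.7187 = 0.245.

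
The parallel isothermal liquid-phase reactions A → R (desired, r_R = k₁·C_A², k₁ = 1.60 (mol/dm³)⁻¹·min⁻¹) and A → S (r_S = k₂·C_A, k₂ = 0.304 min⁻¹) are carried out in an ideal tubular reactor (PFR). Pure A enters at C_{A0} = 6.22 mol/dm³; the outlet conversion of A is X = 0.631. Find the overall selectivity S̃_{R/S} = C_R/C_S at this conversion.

20.8

C_A = C_{A0}(1−X) = 2.295 mol/dm³.
Along a PFR/batch, dC_S/dC_A = −r_S/(r_R+r_S) = −k₂/(k₂+k₁·C_A).
Integrating from C_{A0} to C_A: C_S = (0.304/1.60)·ln[(0.304+1.60·6.22)/(0.304+1.60·2.30)] = 0.1900·ln(10.26/3.976) = 0.1800 mol/dm³.
Then C_R = (C_{A0}−C_A) − C_S = 3.925 − 0.1800 = 3.745 mol/dm³.
S̃_{R/S} = C_R/C_S = 3.745/0.1800 = 20.8.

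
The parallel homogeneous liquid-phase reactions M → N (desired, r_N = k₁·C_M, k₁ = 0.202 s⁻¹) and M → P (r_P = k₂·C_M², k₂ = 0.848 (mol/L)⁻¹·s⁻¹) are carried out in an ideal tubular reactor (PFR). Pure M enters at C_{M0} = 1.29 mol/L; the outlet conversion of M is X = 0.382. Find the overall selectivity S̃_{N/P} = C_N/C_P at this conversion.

0.232

C_M = C_{M0}(1−X) = 0.7972 mol/L.
Along a PFR/batch, dC_N/dC_M = −r_N/(r_N+r_P) = −k₁/(k₁+k₂·C_M).
Integrating from C_{M0} to C_M: C_N = (0.202/0.848)·ln[(0.202+0.848·1.29)/(0.202+0.848·0.797)] = 0.2382·ln(1.296/0.8780) = 0.09273 mol/L.
C_P = (C_{M0}−C_M)−C_N = 0.4001 mol/L; S̃_{N/P} = 0.09273/0.4001 = 0.232.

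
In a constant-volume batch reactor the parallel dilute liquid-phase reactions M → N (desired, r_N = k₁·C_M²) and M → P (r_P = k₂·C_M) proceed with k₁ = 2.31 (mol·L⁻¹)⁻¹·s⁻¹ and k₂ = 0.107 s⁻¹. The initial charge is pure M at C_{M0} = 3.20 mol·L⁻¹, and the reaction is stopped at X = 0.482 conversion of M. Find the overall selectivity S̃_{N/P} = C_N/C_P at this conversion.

C_M = C_{M0}(1−X) = 1.658 mol·L⁻¹.
Along a PFR/batch, dC_P/dC_M = −r_P/(r_N+r_P) = −k₂/(k₂+k₁·C_M).
Integrating from C_{M0} to C_M: C_P = (0.107/2.31)·ln[(0.107+2.31·3.20)/(0.107+2.31·1.66)] = 0.04632·ln(7.499/3.936) = 0.02986 mol·L⁻¹.
Then C_N = (C_{M0}−C_M) − C_P = 1.542 − 0.02986 = 1.513 mol·L⁻¹.
S̃_{N/P} = C_N/C_P = 1.513/0.02986 = 50.7.

50.7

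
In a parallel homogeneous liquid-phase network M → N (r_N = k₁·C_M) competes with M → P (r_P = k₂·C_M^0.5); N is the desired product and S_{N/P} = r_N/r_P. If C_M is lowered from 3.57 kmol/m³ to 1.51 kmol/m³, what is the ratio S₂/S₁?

0.650

S_{N/P} = (k₁/k₂)·C_M^0.5, so S₂/S₁ = (C_{M,2}/C_{M,1})^0.5.
= (1.51/3.57)^0.5 = (0.4230)^0.5 = 0.650.
Selectivity toward N falls as C_M falls — high-concentration operation is favoured.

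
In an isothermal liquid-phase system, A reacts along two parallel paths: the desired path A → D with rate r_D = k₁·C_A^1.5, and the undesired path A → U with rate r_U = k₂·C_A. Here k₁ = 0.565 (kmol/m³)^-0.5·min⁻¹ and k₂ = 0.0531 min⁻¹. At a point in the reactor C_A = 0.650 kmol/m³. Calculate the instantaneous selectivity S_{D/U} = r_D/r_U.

S_{D/U} = r_D/r_U = (k₁·C_A^1.5)/(k₂·C_A) = (k₁/k₂)·C_A^0.5.
= (0.565×0.6500^1.5) / (0.0531×0.6500) = 0.2961/0.03452 = 8.58.

8.58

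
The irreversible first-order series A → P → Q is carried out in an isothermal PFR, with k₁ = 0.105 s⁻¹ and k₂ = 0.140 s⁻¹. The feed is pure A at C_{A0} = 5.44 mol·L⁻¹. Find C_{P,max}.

1.72 mol·L⁻¹

At the optimum, C_{P,max}/C_{A0} = (k₁/k₂)^[k₂/(k₂−k₁)].
= (0.105/0.140)^(0.140/(0.140−0.105)) = (0.7500)^(4.000) = 0.3164.
C_{P,max} = 0.3164×5.44 = 1.72 mol·L⁻¹.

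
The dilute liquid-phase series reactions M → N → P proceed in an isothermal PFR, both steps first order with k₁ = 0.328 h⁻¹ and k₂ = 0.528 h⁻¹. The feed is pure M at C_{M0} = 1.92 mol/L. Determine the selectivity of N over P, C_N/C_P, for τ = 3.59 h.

The intermediate concentration in a first-order A→B→C sequence is C_N = k₁C_{M0}(e^(−k₁τ) − e^(−k₂τ))/(k₂−k₁).
e^(−k₁τ) = e^(−0.328×3.59) = e^(−1.178) = 0.3080; e^(−k₂τ) = e^(−1.896) = 0.1502.
C_N = 0.328×1.92/(0.528−0.328) × (0.3080−0.1502) = 3.149×0.1578 = 0.4969 mol/L.
C_M = C_{M0}e^(−k₁τ) = 0.5914 mol/L, so C_P = C_{M0}−C_M−C_N = 0.8317 mol/L; C_N/C_P = 0.597.

0.597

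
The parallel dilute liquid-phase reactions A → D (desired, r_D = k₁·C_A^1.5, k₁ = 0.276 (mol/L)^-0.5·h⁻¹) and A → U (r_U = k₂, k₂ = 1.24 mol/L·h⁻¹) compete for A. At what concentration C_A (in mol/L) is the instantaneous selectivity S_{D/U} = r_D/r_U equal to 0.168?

S_{D/U} = (k₁/k₂)·C_A^1.5 ⇒ C_A = (S·k₂/k₁)^(1/1.5).
= (0.168×1.24/0.276)^(0.6667) = (0.7548)^(0.6667) = 0.829 mol/L.

0.829 mol/L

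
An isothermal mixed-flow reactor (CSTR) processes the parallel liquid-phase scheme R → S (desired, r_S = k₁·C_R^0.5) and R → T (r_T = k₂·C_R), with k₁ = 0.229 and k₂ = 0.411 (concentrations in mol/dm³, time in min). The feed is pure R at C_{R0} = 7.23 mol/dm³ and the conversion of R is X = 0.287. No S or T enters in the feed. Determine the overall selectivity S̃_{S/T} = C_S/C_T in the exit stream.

Exit C_R = C_{R0}(1−X) = 7.23×0.713 = 5.155 mol/dm³.
A CSTR operates uniformly at the exit composition, giving r_S = 0.5199 and r_T = 2.119 (each k·C_R^n at C_R = 5.155).
Overall selectivity = C_S/C_T = r_Sτ/(r_Tτ) = r_S/r_T = 0.245.

0.245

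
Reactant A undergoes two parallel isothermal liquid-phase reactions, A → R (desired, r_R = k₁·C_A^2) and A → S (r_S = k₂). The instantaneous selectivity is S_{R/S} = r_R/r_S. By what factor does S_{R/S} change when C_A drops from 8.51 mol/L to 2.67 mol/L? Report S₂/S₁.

0.0984

S_{R/S} = (k₁/k₂)·C_A^2, so S₂/S₁ = (C_{A,2}/C_{A,1})^2.
= (2.67/8.51)^2 = (0.3137)^2 = 0.0984.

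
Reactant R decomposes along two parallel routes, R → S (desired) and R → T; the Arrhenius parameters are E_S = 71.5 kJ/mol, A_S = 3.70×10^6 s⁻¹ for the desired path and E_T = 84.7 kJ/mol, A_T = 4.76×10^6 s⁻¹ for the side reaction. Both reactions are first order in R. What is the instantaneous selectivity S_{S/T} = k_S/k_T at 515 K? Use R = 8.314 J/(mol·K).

With equal orders, S_{S/T} = k_S/k_T = (A_S/A_T)·exp[(E_T−E_S)/(RT)].
(E_T−E_S)/(RT) = (84.7−71.5)×10³/(8.314×515) = 13200/4282 = 3.083.
k_S/k_T = (3.70×10^6/4.76×10^6)·exp(3.083) = 0.7773 × 21.82 = 17.0.

17.0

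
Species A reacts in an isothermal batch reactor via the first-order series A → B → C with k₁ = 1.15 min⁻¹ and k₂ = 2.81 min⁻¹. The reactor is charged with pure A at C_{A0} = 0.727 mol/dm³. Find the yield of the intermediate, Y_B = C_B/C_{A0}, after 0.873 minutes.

Solving the coupled first-order balances gives C_B(t) = [k₁/(k₂−k₁)]·C_{A0}·(e^(−k₁t) − e^(−k₂t)).
e^(−k₁t) = e^(−1.15×0.873) = e^(−1.004) = 0.3664; e^(−k₂t) = e^(−2.453) = 0.08602.
C_B = 1.15×0.727/(2.81−1.15) × (0.3664−0.08602) = 0.5036×0.2804 = 0.1412 mol/dm³.
Y_B = C_B/C_{A0} = 0.1412/0.727 = 0.194.

0.194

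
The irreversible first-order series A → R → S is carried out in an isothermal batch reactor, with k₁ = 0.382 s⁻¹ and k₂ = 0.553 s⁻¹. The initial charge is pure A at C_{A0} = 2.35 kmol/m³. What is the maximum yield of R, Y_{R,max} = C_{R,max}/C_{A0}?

At the optimum, C_{R,max}/C_{A0} = (k₁/k₂)^[k₂/(k₂−k₁)].
= (0.382/0.553)^(0.553/(0.553−0.382)) = (0.6908)^(3.234) = 0.3023.

0.302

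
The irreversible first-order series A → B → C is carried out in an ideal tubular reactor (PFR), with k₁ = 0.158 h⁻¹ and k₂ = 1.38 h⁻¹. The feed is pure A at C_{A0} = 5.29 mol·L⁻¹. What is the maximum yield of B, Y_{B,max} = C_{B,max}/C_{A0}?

Evaluating C_B at τ_opt = ln(k₂/k₁)/(k₂−k₁) gives C_{B,max}/C_{A0} = (k₁/k₂)^[k₂/(k₂−k₁)].
= (0.158/1.38)^(1.38/(1.38−0.158)) = (0.1145)^(1.129) = 0.08651.

0.0865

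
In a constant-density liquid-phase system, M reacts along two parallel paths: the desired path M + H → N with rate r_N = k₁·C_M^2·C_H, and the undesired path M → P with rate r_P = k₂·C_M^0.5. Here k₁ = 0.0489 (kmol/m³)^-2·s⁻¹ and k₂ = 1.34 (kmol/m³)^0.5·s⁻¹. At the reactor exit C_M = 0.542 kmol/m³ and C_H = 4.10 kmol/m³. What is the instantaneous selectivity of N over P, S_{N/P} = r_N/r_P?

S_{N/P} = r_N/r_P = (k₁·C_M^2·C_H)/(k₂·C_M^0.5) = (k₁/k₂)·C_M^1.5·C_H.
= (0.0489×0.5420^2×4.100) / (1.34×0.5420^0.5) = 0.05890/0.9865 = 0.0597.
Since the desired path is higher order in M, keeping C_M high (PFR or concentrated feed) favours N.

0.0597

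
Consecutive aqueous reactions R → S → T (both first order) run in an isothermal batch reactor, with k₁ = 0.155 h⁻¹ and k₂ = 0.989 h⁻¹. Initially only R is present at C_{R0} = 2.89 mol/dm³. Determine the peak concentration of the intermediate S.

0.321 mol/dm³

Evaluating C_S at t_opt = ln(k₂/k₁)/(k₂−k₁) gives C_{S,max}/C_{R0} = (k₁/k₂)^[k₂/(k₂−k₁)].
= (0.155/0.989)^(0.989/(0.989−0.155)) = (0.1567)^(1.186) = 0.1111.
C_{S,max} = 0.1111×2.89 = 0.321 mol/dm³.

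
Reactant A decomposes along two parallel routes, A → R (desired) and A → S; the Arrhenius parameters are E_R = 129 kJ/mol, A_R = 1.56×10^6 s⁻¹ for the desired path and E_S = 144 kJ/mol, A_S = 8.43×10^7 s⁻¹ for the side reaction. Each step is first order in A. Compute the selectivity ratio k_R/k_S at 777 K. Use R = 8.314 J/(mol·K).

With equal orders, S_{R/S} = k_R/k_S = (A_R/A_S)·exp[(E_S−E_R)/(RT)].
(E_S−E_R)/(RT) = (144−129)×10³/(8.314×777) = 15000/6460 = 2.322.
k_R/k_S = (1.56×10^6/8.43×10^7)·exp(2.322) = 0.01851 × 10.20 = 0.189.

0.189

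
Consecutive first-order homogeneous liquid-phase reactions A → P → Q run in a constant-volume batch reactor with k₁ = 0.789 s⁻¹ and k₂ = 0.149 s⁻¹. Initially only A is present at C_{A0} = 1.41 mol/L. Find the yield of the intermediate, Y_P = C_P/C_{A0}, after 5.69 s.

0.514

For first-order series with pure A initially, C_P(t) = k₁C_{A0}/(k₂−k₁)·(e^(−k₁t) − e^(−k₂t)).
e^(−k₁t) = e^(−0.789×5.69) = e^(−4.489) = 0.01123; e^(−k₂t) = e^(−0.8478) = 0.4284.
C_P = 0.789×1.41/(0.149−0.789) × (0.01123−0.4284) = (-1.738)×(-0.4171) = 0.7251 mol/L.
Y_P = C_P/C_{A0} = 0.7251/1.41 = 0.514.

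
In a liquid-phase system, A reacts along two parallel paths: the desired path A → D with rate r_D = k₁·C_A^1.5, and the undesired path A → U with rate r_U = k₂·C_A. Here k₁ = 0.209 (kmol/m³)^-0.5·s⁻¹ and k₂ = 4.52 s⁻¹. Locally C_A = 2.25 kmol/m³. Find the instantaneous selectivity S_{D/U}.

0.0694

S_{D/U} = r_D/r_U = (k₁·C_A^1.5)/(k₂·C_A) = (k₁/k₂)·C_A^0.5.
= (0.209×2.250^1.5) / (4.52×2.250) = 0.7054/10.17 = 0.0694.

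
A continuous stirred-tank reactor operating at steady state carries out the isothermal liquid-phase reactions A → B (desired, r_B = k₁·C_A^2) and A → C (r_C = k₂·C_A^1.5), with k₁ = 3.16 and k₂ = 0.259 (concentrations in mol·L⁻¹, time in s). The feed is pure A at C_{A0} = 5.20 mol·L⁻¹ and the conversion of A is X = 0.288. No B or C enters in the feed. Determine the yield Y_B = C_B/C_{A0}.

0.276

Exit C_A = C_{A0}(1−X) = 5.20×0.712 = 3.702 mol·L⁻¹.
Rates in a CSTR are evaluated at the outlet concentration: r_B = 3.16×3.702^2 = 43.32, r_C = 0.259×3.702^1.5 = 1.845.
Fraction of consumed A going to B: r_B/(r_B+r_C) = 0.9591.
C_B = 0.9591·C_{A0}·X = 0.9591×5.20×0.288 = 1.44 mol·L⁻¹; Y_B = C_B/C_{A0} = 0.276.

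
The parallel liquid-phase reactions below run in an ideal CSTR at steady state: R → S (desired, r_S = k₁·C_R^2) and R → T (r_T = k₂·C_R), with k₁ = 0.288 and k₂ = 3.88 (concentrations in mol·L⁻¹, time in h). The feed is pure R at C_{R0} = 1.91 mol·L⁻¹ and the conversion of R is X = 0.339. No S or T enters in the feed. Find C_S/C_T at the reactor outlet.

0.0937

Exit C_R = C_{R0}(1−X) = 1.91×0.661 = 1.263 mol·L⁻¹.
A CSTR operates uniformly at the exit composition, giving r_S = 0.4591 and r_T = 4.899 (each k·C_R^n at C_R = 1.263).
Overall selectivity = C_S/C_T = r_Sτ/(r_Tτ) = r_S/r_T = 0.0937.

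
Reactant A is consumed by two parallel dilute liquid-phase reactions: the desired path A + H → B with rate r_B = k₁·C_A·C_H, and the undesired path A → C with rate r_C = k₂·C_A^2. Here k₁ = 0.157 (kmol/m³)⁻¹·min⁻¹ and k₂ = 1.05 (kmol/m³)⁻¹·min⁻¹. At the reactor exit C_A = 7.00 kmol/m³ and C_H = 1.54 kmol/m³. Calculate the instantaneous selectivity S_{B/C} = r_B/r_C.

S_{B/C} = r_B/r_C = (k₁·C_A·C_H)/(k₂·C_A^2) = (k₁/k₂)·C_A⁻¹·C_H.
= (0.157×7.000×1.540) / (1.05×7.000^2) = 1.692/51.45 = 0.0329.

0.0329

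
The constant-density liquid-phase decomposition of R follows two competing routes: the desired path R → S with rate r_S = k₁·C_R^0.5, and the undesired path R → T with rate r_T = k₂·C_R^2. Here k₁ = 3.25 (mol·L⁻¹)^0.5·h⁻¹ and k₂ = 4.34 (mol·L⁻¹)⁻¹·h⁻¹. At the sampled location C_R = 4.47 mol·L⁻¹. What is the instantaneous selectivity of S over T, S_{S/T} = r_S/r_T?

0.0792

S_{S/T} = r_S/r_T = (k₁·C_R^0.5)/(k₂·C_R^2) = (k₁/k₂)·C_R^-1.5.
= (3.25×4.470^0.5) / (4.34×4.470^2) = 6.871/86.72 = 0.0792.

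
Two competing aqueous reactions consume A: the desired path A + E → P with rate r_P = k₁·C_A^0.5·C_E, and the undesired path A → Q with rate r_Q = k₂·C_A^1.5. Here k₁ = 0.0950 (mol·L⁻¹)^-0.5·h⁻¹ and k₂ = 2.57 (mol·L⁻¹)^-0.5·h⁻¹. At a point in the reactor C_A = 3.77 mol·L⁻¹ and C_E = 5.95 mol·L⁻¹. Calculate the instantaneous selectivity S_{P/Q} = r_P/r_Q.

0.0583

S_{P/Q} = r_P/r_Q = (k₁·C_A^0.5·C_E)/(k₂·C_A^1.5) = (k₁/k₂)·C_A⁻¹·C_E.
= (0.0950×3.770^0.5×5.950) / (2.57×3.770^1.5) = 1.098/18.81 = 0.0583.
The undesired path is higher order in A, so low C_A (CSTR or dilute feed) favours P.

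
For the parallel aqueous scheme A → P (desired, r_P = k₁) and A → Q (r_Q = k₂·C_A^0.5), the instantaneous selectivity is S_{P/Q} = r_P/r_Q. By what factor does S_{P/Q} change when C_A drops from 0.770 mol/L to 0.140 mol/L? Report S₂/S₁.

S_{P/Q} = (k₁/k₂)·C_A^-0.5, so S₂/S₁ = (C_{A,2}/C_{A,1})^-0.5.
= (0.140/0.770)^(-0.5) = (0.1818)^(-0.5) = 2.35.
Selectivity toward P rises as C_A falls — low-concentration operation is favoured.

2.35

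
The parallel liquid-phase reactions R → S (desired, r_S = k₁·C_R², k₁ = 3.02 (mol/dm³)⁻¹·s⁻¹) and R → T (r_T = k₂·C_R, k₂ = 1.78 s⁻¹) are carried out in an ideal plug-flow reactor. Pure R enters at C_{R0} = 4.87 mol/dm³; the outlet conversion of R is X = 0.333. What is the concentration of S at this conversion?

1.41 mol/dm³

C_R = C_{R0}(1−X) = 3.248 mol/dm³.
Along a PFR/batch, dC_T/dC_R = −r_T/(r_S+r_T) = −k₂/(k₂+k₁·C_R).
Integrating from C_{R0} to C_R: C_T = (1.78/3.02)·ln[(1.78+3.02·4.87)/(1.78+3.02·3.25)] = 0.5894·ln(16.49/11.59) = 0.2077 mol/dm³.
Then C_S = (C_{R0}−C_R) − C_T = 1.622 − 0.2077 = 1.414 mol/dm³.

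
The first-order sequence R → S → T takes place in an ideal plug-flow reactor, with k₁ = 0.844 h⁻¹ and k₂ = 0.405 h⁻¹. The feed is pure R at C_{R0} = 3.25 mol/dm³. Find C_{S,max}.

1.65 mol/dm³

For a first-order series the maximum intermediate yield is C_{S,max}/C_{R0} = (k₁/k₂)^[k₂/(k₂−k₁)].
= (0.844/0.405)^(0.405/(0.405−0.844)) = (2.084)^(-0.9226) = 0.5079.
C_{S,max} = 0.5079×3.25 = 1.65 mol/dm³.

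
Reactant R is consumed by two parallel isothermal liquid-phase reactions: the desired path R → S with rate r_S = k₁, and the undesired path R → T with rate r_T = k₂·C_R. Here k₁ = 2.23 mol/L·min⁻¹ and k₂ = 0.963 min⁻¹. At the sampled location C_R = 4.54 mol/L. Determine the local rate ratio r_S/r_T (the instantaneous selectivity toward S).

S_{S/T} = r_S/r_T = (k₁)/(k₂·C_R) = (k₁/k₂)·C_R⁻¹.
= (2.23) / (0.963×4.540) = 2.230/4.372 = 0.510.

0.510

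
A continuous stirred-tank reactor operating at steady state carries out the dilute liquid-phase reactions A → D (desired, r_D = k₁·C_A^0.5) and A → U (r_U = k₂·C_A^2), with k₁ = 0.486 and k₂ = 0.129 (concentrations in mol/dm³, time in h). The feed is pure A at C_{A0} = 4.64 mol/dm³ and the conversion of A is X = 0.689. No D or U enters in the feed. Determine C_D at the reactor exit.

Exit C_A = C_{A0}(1−X) = 4.64×0.311 = 1.443 mol/dm³.
In a CSTR the entire volume is at exit conditions, so r_D = 0.486×1.443^0.5 = 0.5838 and r_U = 0.129×1.443^2 = 0.2686.
Fraction of consumed A going to D: r_D/(r_D+r_U) = 0.6849.
C_D = 0.6849·C_{A0}·X = 0.6849×4.64×0.689 = 2.19 mol/dm³.

2.19 mol/dm³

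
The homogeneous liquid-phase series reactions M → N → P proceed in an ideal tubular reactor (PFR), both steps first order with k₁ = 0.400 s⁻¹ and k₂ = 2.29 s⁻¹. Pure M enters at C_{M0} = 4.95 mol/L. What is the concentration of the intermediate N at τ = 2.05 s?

Solving the coupled first-order balances gives C_N(τ) = [k₁/(k₂−k₁)]·C_{M0}·(e^(−k₁τ) − e^(−k₂τ)).
e^(−k₁τ) = e^(−0.400×2.05) = e^(−0.8200) = 0.4404; e^(−k₂τ) = e^(−4.694) = 0.009145.
C_N = 0.400×4.95/(2.29−0.400) × (0.4404−0.009145) = 1.048×0.4313 = 0.4518 mol/L.

0.452 mol/L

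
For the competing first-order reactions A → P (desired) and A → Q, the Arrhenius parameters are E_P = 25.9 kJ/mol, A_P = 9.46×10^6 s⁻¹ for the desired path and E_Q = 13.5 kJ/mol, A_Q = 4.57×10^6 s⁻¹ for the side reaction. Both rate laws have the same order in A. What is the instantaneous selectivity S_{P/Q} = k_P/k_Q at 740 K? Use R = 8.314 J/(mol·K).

0.276

Since both paths have the same order in A, the concentration cancels and S_{P/Q} = k_P/k_Q = (A_P/A_Q)·exp[(E_Q−E_P)/(RT)].
(E_Q−E_P)/(RT) = (13.5−25.9)×10³/(8.314×740) = -12400/6152 = -2.015.
k_P/k_Q = (9.46×10^6/4.57×10^6)·exp(-2.015) = 2.070 × 0.1333 = 0.276.
Since E_P > E_Q, raising the temperature improves selectivity toward P.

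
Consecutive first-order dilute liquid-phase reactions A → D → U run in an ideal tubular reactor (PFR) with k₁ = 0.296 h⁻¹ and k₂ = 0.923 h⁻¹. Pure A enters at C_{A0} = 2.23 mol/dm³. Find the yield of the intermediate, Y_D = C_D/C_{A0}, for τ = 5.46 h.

0.0907

Solving the coupled first-order balances gives C_D(τ) = [k₁/(k₂−k₁)]·C_{A0}·(e^(−k₁τ) − e^(−k₂τ)).
e^(−k₁τ) = e^(−0.296×5.46) = e^(−1.616) = 0.1987; e^(−k₂τ) = e^(−5.040) = 0.006476.
C_D = 0.296×2.23/(0.923−0.296) × (0.1987−0.006476) = 1.053×0.1922 = 0.2023 mol/dm³.
Y_D = C_D/C_{A0} = 0.2023/2.23 = 0.0907.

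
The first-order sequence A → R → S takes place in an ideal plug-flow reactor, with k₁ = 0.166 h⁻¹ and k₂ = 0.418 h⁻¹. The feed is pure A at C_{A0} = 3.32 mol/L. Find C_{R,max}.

0.718 mol/L

Evaluating C_R at τ_opt = ln(k₂/k₁)/(k₂−k₁) gives C_{R,max}/C_{A0} = (k₁/k₂)^[k₂/(k₂−k₁)].
= (0.166/0.418)^(0.418/(0.418−0.166)) = (0.3971)^(1.659) = 0.2161.
C_{R,max} = 0.2161×3.32 = 0.718 mol/L.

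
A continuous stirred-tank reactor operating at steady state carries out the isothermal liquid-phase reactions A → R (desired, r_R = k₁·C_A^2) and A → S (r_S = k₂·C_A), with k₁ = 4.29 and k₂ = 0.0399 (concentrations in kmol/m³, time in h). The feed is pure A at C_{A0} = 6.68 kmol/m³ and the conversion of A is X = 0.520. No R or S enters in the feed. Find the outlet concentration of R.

Exit C_A = C_{A0}(1−X) = 6.68×0.480 = 3.206 kmol/m³.
Rates in a CSTR are evaluated at the outlet concentration: r_R = 4.29×3.206^2 = 44.11, r_S = 0.0399×3.206 = 0.1279.
Fraction of consumed A going to R: r_R/(r_R+r_S) = 0.9971.
C_R = 0.9971·C_{A0}·X = 0.9971×6.68×0.520 = 3.46 kmol/m³.

3.46 kmol/m³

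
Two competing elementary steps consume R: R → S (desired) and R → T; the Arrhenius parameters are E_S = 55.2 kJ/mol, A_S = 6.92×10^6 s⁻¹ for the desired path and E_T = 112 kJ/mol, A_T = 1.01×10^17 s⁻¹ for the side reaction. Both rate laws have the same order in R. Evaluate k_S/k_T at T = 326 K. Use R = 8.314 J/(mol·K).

Since both paths have the same order in R, the concentration cancels and S_{S/T} = k_S/k_T = (A_S/A_T)·exp[(E_T−E_S)/(RT)].
(E_T−E_S)/(RT) = (112−55.2)×10³/(8.314×326) = 56800/2710 = 20.96.
k_S/k_T = (6.92×10^6/1.01×10^17)·exp(20.96) = 6.851×10^-11 × 1.263×10^9 = 0.0865.

0.0865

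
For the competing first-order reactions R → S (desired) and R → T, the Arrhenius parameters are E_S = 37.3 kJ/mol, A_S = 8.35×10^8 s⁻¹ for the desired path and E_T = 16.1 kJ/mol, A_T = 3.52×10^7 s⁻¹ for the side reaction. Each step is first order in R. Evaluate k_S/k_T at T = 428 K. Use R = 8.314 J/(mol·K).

k_S/k_T = (A_S/A_T)·exp[−(E_S−E_T)/(RT)] = (A_S/A_T)·exp[(E_T−E_S)/(RT)].
(E_T−E_S)/(RT) = (16.1−37.3)×10³/(8.314×428) = -21200/3558 = -5.958.
k_S/k_T = (8.35×10^8/3.52×10^7)·exp(-5.958) = 23.72 × 0.002586 = 0.0613.

0.0613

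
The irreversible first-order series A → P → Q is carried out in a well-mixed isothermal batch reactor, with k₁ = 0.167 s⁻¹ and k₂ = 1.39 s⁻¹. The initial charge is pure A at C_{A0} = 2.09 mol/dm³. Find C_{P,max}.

0.188 mol/dm³

Evaluating C_P at t_opt = ln(k₂/k₁)/(k₂−k₁) gives C_{P,max}/C_{A0} = (k₁/k₂)^[k₂/(k₂−k₁)].
= (0.167/1.39)^(1.39/(1.39−0.167)) = (0.1201)^(1.137) = 0.08996.
C_{P,max} = 0.08996×2.09 = 0.188 mol/dm³.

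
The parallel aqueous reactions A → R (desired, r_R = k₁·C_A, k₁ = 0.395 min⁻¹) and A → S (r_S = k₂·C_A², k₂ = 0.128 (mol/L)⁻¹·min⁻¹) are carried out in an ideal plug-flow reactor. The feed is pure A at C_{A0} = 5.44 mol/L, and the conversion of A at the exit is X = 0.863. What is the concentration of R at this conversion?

C_A = C_{A0}(1−X) = 0.7453 mol/L.
Along a PFR/batch, dC_R/dC_A = −r_R/(r_R+r_S) = −k₁/(k₁+k₂·C_A).
Integrating from C_{A0} to C_A: C_R = (0.395/0.128)·ln[(0.395+0.128·5.44)/(0.395+0.128·0.745)] = 3.086·ln(1.091/0.4904) = 2.469 mol/L.

2.47 mol/L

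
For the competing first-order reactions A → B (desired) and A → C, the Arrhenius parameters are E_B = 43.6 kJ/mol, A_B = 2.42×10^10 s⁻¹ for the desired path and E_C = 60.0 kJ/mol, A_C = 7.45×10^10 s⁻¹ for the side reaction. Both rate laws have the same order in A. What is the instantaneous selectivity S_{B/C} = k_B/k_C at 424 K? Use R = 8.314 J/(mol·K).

34.1

With equal orders, S_{B/C} = k_B/k_C = (A_B/A_C)·exp[(E_C−E_B)/(RT)].
(E_C−E_B)/(RT) = (60.0−43.6)×10³/(8.314×424) = 16400/3525 = 4.652.
k_B/k_C = (2.42×10^10/7.45×10^10)·exp(4.652) = 0.3248 × 104.8 = 34.1.
Since E_B < E_C, lowering the temperature improves selectivity toward B.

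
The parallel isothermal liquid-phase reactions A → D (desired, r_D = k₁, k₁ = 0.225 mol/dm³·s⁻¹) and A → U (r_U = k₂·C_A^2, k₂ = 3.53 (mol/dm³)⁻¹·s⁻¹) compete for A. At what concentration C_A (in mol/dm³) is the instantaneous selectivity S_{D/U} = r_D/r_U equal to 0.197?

S_{D/U} = (k₁/k₂)·C_A^-2 ⇒ C_A = (S·k₂/k₁)^(-0.5).
= (0.197×3.53/0.225)^(-0.5) = (3.091)^(-0.5) = 0.569 mol/dm³.

0.569 mol/dm³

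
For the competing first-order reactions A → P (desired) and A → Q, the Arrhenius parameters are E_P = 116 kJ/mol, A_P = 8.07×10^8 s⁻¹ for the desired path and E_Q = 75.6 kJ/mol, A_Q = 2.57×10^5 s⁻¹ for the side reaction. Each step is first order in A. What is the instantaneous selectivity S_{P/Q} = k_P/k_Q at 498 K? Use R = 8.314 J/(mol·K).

0.182

With equal orders, S_{P/Q} = k_P/k_Q = (A_P/A_Q)·exp[(E_Q−E_P)/(RT)].
(E_Q−E_P)/(RT) = (75.6−116)×10³/(8.314×498) = -40400/4140 = -9.758.
k_P/k_Q = (8.07×10^8/2.57×10^5)·exp(-9.758) = 3140 × 5.785×10^-5 = 0.182.
Since E_P > E_Q, raising the temperature improves selectivity toward P.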